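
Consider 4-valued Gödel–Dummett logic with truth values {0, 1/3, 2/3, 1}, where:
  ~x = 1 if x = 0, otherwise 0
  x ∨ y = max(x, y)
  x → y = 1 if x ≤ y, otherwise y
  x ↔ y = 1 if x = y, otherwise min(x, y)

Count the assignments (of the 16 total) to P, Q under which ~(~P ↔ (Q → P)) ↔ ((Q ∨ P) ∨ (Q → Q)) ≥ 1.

15

P = 0, Q = 0 ↦ 0  <
P = 0, Q = 1/3 ↦ 1  ≥
P = 0, Q = 2/3 ↦ 1  ≥
P = 0, Q = 1 ↦ 1  ≥
P = 1/3, Q = 0 ↦ 1  ≥
P = 1/3, Q = 1/3 ↦ 1  ≥
P = 1/3, Q = 2/3 ↦ 1  ≥
P = 1/3, Q = 1 ↦ 1  ≥
P = 2/3, Q = 0 ↦ 1  ≥
P = 2/3, Q = 1/3 ↦ 1  ≥
P = 2/3, Q = 2/3 ↦ 1  ≥
P = 2/3, Q = 1 ↦ 1  ≥
P = 1, Q = 0 ↦ 1  ≥
P = 1, Q = 1/3 ↦ 1  ≥
P = 1, Q = 2/3 ↦ 1  ≥
P = 1, Q = 1 ↦ 1  ≥
So 15 of the 16 assignments meet the threshold.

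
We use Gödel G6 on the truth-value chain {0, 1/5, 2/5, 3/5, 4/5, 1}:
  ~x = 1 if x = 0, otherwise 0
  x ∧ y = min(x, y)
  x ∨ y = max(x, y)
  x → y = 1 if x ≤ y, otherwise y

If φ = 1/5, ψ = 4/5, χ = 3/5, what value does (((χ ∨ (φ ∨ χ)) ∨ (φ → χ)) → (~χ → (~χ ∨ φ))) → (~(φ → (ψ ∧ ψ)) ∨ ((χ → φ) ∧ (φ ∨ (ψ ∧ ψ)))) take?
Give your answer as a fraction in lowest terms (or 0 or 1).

φ ∨ χ = 1/5 ∨ 3/5 = 3/5
χ ∨ (φ ∨ χ) = 3/5 ∨ 3/5 = 3/5
φ → χ = 1/5 → 3/5 = 1
(χ ∨ (φ ∨ χ)) ∨ (φ → χ) = 3/5 ∨ 1 = 1
~χ = ~3/5 = 0
~χ = ~3/5 = 0
~χ ∨ φ = 0 ∨ 1/5 = 1/5
~χ → (~χ ∨ φ) = 0 → 1/5 = 1
((χ ∨ (φ ∨ χ)) ∨ (φ → χ)) → (~χ → (~χ ∨ φ)) = 1 → 1 = 1
ψ ∧ ψ = 4/5 ∧ 4/5 = 4/5
φ → (ψ ∧ ψ) = 1/5 → 4/5 = 1
~(φ → (ψ ∧ ψ)) = ~1 = 0
χ → φ = 3/5 → 1/5 = 1/5
ψ ∧ ψ = 4/5 ∧ 4/5 = 4/5
φ ∨ (ψ ∧ ψ) = 1/5 ∨ 4/5 = 4/5
(χ → φ) ∧ (φ ∨ (ψ ∧ ψ)) = 1/5 ∧ 4/5 = 1/5
~(φ → (ψ ∧ ψ)) ∨ ((χ → φ) ∧ (φ ∨ (ψ ∧ ψ))) = 0 ∨ 1/5 = 1/5
(((χ ∨ (φ ∨ χ)) ∨ (φ → χ)) → (~χ → (~χ ∨ φ))) → (~(φ → (ψ ∧ ψ)) ∨ ((χ → φ) ∧ (φ ∨ (ψ ∧ ψ)))) = 1 → 1/5 = 1/5

1/5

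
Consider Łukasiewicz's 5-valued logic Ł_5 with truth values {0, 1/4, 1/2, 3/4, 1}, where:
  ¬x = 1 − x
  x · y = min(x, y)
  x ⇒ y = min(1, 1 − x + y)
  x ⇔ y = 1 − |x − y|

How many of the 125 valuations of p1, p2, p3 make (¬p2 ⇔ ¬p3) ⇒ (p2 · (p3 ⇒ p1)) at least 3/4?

80

value 1: 52 assignments (counts)
value 3/4: 28 assignments (counts)
value 1/2: 26 assignments
value 1/4: 13 assignments
value 0: 6 assignments
So 80 of the 125 assignments meet the threshold.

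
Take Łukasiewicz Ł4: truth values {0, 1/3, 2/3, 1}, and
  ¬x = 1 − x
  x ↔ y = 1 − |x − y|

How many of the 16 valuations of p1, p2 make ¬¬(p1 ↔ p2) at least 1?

p1 = 0, p2 = 0 ↦ 1  ≥
p1 = 0, p2 = 1/3 ↦ 2/3  <
p1 = 0, p2 = 2/3 ↦ 1/3  <
p1 = 0, p2 = 1 ↦ 0  <
p1 = 1/3, p2 = 0 ↦ 2/3  <
p1 = 1/3, p2 = 1/3 ↦ 1  ≥
p1 = 1/3, p2 = 2/3 ↦ 2/3  <
p1 = 1/3, p2 = 1 ↦ 1/3  <
p1 = 2/3, p2 = 0 ↦ 1/3  <
p1 = 2/3, p2 = 1/3 ↦ 2/3  <
p1 = 2/3, p2 = 2/3 ↦ 1  ≥
p1 = 2/3, p2 = 1 ↦ 2/3  <
p1 = 1, p2 = 0 ↦ 0  <
p1 = 1, p2 = 1/3 ↦ 1/3  <
p1 = 1, p2 = 2/3 ↦ 2/3  <
p1 = 1, p2 = 1 ↦ 1  ≥
So 4 of the 16 assignments meet the threshold.

4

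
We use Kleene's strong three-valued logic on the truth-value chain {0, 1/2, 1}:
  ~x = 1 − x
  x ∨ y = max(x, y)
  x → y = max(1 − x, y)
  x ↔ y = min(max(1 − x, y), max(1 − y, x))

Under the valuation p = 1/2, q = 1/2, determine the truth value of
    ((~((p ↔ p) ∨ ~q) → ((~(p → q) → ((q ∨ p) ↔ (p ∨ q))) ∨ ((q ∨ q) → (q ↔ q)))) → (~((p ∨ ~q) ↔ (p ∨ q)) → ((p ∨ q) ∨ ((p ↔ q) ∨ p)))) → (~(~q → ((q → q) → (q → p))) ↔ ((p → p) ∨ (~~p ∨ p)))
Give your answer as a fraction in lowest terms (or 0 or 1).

1/2

p ↔ p = 1/2 ↔ 1/2 = 1/2
~q = ~1/2 = 1/2
(p ↔ p) ∨ ~q = 1/2 ∨ 1/2 = 1/2
~((p ↔ p) ∨ ~q) = ~1/2 = 1/2
p → q = 1/2 → 1/2 = 1/2
~(p → q) = ~1/2 = 1/2
q ∨ p = 1/2 ∨ 1/2 = 1/2
p ∨ q = 1/2 ∨ 1/2 = 1/2
(q ∨ p) ↔ (p ∨ q) = 1/2 ↔ 1/2 = 1/2
~(p → q) → ((q ∨ p) ↔ (p ∨ q)) = 1/2 → 1/2 = 1/2
q ∨ q = 1/2 ∨ 1/2 = 1/2
q ↔ q = 1/2 ↔ 1/2 = 1/2
(q ∨ q) → (q ↔ q) = 1/2 → 1/2 = 1/2
(~(p → q) → ((q ∨ p) ↔ (p ∨ q))) ∨ ((q ∨ q) → (q ↔ q)) = 1/2 ∨ 1/2 = 1/2
~((p ↔ p) ∨ ~q) → ((~(p → q) → ((q ∨ p) ↔ (p ∨ q))) ∨ ((q ∨ q) → (q ↔ q))) = 1/2 → 1/2 = 1/2
~q = ~1/2 = 1/2
p ∨ ~q = 1/2 ∨ 1/2 = 1/2
p ∨ q = 1/2 ∨ 1/2 = 1/2
(p ∨ ~q) ↔ (p ∨ q) = 1/2 ↔ 1/2 = 1/2
~((p ∨ ~q) ↔ (p ∨ q)) = ~1/2 = 1/2
p ∨ q = 1/2 ∨ 1/2 = 1/2
p ↔ q = 1/2 ↔ 1/2 = 1/2
(p ↔ q) ∨ p = 1/2 ∨ 1/2 = 1/2
(p ∨ q) ∨ ((p ↔ q) ∨ p) = 1/2 ∨ 1/2 = 1/2
~((p ∨ ~q) ↔ (p ∨ q)) → ((p ∨ q) ∨ ((p ↔ q) ∨ p)) = 1/2 → 1/2 = 1/2
(~((p ↔ p) ∨ ~q) → ((~(p → q) → ((q ∨ p) ↔ (p ∨ q))) ∨ ((q ∨ q) → (q ↔ q)))) → (~((p ∨ ~q) ↔ (p ∨ q)) → ((p ∨ q) ∨ ((p ↔ q) ∨ p))) = 1/2 → 1/2 = 1/2
~q = ~1/2 = 1/2
q → q = 1/2 → 1/2 = 1/2
q → p = 1/2 → 1/2 = 1/2
(q → q) → (q → p) = 1/2 → 1/2 = 1/2
~q → ((q → q) → (q → p)) = 1/2 → 1/2 = 1/2
~(~q → ((q → q) → (q → p))) = ~1/2 = 1/2
p → p = 1/2 → 1/2 = 1/2
~p = ~1/2 = 1/2
~~p = ~1/2 = 1/2
~~p ∨ p = 1/2 ∨ 1/2 = 1/2
(p → p) ∨ (~~p ∨ p) = 1/2 ∨ 1/2 = 1/2
~(~q → ((q → q) → (q → p))) ↔ ((p → p) ∨ (~~p ∨ p)) = 1/2 ↔ 1/2 = 1/2
((~((p ↔ p) ∨ ~q) → ((~(p → q) → ((q ∨ p) ↔ (p ∨ q))) ∨ ((q ∨ q) → (q ↔ q)))) → (~((p ∨ ~q) ↔ (p ∨ q)) → ((p ∨ q) ∨ ((p ↔ q) ∨ p)))) → (~(~q → ((q → q) → (q → p))) ↔ ((p → p) ∨ (~~p ∨ p))) = 1/2 → 1/2 = 1/2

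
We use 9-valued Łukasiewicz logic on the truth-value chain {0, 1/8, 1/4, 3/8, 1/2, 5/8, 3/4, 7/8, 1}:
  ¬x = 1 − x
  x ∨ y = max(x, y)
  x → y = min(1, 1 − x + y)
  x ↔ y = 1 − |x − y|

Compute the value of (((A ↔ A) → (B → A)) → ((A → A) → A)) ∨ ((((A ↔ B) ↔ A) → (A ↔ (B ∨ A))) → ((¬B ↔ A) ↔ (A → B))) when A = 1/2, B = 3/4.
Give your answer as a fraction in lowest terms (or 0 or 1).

3/4

A ↔ A = 1/2 ↔ 1/2 = 1
B → A = 3/4 → 1/2 = 3/4
(A ↔ A) → (B → A) = 1 → 3/4 = 3/4
A → A = 1/2 → 1/2 = 1
(A → A) → A = 1 → 1/2 = 1/2
((A ↔ A) → (B → A)) → ((A → A) → A) = 3/4 → 1/2 = 3/4
A ↔ B = 1/2 ↔ 3/4 = 3/4
(A ↔ B) ↔ A = 3/4 ↔ 1/2 = 3/4
B ∨ A = 3/4 ∨ 1/2 = 3/4
A ↔ (B ∨ A) = 1/2 ↔ 3/4 = 3/4
((A ↔ B) ↔ A) → (A ↔ (B ∨ A)) = 3/4 → 3/4 = 1
¬B = ¬3/4 = 1/4
¬B ↔ A = 1/4 ↔ 1/2 = 3/4
A → B = 1/2 → 3/4 = 1
(¬B ↔ A) ↔ (A → B) = 3/4 ↔ 1 = 3/4
(((A ↔ B) ↔ A) → (A ↔ (B ∨ A))) → ((¬B ↔ A) ↔ (A → B)) = 1 → 3/4 = 3/4
(((A ↔ A) → (B → A)) → ((A → A) → A)) ∨ ((((A ↔ B) ↔ A) → (A ↔ (B ∨ A))) → ((¬B ↔ A) ↔ (A → B))) = 3/4 ∨ 3/4 = 3/4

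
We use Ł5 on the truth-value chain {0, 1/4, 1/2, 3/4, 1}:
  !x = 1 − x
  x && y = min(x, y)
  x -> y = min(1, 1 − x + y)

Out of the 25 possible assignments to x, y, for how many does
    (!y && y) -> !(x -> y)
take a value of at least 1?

15

value 1: 15 assignments (counts)
value 3/4: 7 assignments
value 1/2: 3 assignments
So 15 of the 25 assignments meet the threshold.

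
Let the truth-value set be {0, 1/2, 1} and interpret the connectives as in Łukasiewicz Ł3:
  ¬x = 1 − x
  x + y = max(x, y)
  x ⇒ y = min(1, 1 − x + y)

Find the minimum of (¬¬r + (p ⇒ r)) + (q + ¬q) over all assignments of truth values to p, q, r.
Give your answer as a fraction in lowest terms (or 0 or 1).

Take p = 1/2, q = 1/2, r = 0:
¬r = ¬0 = 1
¬¬r = ¬1 = 0
p ⇒ r = 1/2 ⇒ 0 = 1/2
¬¬r + (p ⇒ r) = 0 + 1/2 = 1/2
¬q = ¬1/2 = 1/2
q + ¬q = 1/2 + 1/2 = 1/2
(¬¬r + (p ⇒ r)) + (q + ¬q) = 1/2 + 1/2 = 1/2
No assignment yields a value below 1/2, so this is the minimum.

1/2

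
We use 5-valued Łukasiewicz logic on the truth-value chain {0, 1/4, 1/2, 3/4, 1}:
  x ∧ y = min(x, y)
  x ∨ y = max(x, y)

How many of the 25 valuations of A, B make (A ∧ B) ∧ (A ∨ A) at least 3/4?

4

value 1: 1 assignment (counts)
value 3/4: 3 assignments (counts)
value 1/2: 5 assignments
value 1/4: 7 assignments
value 0: 9 assignments
So 4 of the 25 assignments meet the threshold.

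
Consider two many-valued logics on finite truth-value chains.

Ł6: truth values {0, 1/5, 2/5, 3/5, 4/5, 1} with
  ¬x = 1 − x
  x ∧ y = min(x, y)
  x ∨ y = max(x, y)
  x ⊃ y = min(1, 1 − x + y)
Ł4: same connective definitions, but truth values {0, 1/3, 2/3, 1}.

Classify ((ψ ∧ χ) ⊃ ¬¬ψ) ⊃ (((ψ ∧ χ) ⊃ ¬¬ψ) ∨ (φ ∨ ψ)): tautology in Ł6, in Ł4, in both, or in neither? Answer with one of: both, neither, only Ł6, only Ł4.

both

In Ł6: every assignment gives 1 — tautology.
In Ł4: every assignment gives 1 — tautology.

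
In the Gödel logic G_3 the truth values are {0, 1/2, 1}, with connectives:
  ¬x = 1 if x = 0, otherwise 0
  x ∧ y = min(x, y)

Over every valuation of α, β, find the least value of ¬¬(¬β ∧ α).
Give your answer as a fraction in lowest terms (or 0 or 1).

Take α = 0, β = 0:
¬β = ¬0 = 1
¬β ∧ α = 1 ∧ 0 = 0
¬(¬β ∧ α) = ¬0 = 1
¬¬(¬β ∧ α) = ¬1 = 0
No assignment yields a value below 0, so this is the minimum.

0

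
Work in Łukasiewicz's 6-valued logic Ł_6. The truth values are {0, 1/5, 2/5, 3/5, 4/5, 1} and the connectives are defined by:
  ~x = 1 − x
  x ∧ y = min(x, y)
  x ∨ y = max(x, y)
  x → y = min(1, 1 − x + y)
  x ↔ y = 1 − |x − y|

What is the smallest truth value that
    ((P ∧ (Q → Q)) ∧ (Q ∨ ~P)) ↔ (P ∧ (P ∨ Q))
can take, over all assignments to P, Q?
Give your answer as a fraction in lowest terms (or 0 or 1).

0

Take P = 1, Q = 0:
Q → Q = 0 → 0 = 1
P ∧ (Q → Q) = 1 ∧ 1 = 1
~P = ~1 = 0
Q ∨ ~P = 0 ∨ 0 = 0
(P ∧ (Q → Q)) ∧ (Q ∨ ~P) = 1 ∧ 0 = 0
P ∨ Q = 1 ∨ 0 = 1
P ∧ (P ∨ Q) = 1 ∧ 1 = 1
((P ∧ (Q → Q)) ∧ (Q ∨ ~P)) ↔ (P ∧ (P ∨ Q)) = 0 ↔ 1 = 0
No assignment yields a value below 0, so this is the minimum.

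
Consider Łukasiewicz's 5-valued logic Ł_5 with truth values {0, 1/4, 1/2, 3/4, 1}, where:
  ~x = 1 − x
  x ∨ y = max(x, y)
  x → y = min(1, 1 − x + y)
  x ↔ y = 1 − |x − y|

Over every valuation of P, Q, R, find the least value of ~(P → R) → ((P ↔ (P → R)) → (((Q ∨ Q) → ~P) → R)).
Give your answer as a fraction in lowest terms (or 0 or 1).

Take P = 1/2, Q = 0, R = 0:
P → R = 1/2 → 0 = 1/2
~(P → R) = ~1/2 = 1/2
P → R = 1/2 → 0 = 1/2
P ↔ (P → R) = 1/2 ↔ 1/2 = 1
Q ∨ Q = 0 ∨ 0 = 0
~P = ~1/2 = 1/2
(Q ∨ Q) → ~P = 0 → 1/2 = 1
((Q ∨ Q) → ~P) → R = 1 → 0 = 0
(P ↔ (P → R)) → (((Q ∨ Q) → ~P) → R) = 1 → 0 = 0
~(P → R) → ((P ↔ (P → R)) → (((Q ∨ Q) → ~P) → R)) = 1/2 → 0 = 1/2
No assignment yields a value below 1/2, so this is the minimum.

1/2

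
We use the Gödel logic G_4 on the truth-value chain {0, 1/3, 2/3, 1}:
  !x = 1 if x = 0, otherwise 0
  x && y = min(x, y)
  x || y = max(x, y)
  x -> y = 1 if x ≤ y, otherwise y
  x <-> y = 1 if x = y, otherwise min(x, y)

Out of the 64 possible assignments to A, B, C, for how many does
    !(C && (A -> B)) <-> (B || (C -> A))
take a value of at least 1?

25

value 1: 25 assignments (counts)
value 2/3: 1 assignment
value 1/3: 2 assignments
value 0: 36 assignments
So 25 of the 64 assignments meet the threshold.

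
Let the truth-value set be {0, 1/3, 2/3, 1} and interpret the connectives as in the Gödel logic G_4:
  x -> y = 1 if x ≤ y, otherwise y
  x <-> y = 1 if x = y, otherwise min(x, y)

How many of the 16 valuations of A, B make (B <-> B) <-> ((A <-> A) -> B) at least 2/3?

A = 0, B = 0 ↦ 0  <
A = 0, B = 1/3 ↦ 1/3  <
A = 0, B = 2/3 ↦ 2/3  ≥
A = 0, B = 1 ↦ 1  ≥
A = 1/3, B = 0 ↦ 0  <
A = 1/3, B = 1/3 ↦ 1/3  <
A = 1/3, B = 2/3 ↦ 2/3  ≥
A = 1/3, B = 1 ↦ 1  ≥
A = 2/3, B = 0 ↦ 0  <
A = 2/3, B = 1/3 ↦ 1/3  <
A = 2/3, B = 2/3 ↦ 2/3  ≥
A = 2/3, B = 1 ↦ 1  ≥
A = 1, B = 0 ↦ 0  <
A = 1, B = 1/3 ↦ 1/3  <
A = 1, B = 2/3 ↦ 2/3  ≥
A = 1, B = 1 ↦ 1  ≥
So 8 of the 16 assignments meet the threshold.

8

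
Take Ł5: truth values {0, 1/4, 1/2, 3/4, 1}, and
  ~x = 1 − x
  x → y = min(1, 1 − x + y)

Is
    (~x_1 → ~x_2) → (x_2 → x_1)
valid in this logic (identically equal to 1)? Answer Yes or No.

Yes

At x_1 = 1, x_2 = 3/4, for instance:
~x_1 = ~1 = 0
~x_2 = ~3/4 = 1/4
~x_1 → ~x_2 = 0 → 1/4 = 1
x_2 → x_1 = 3/4 → 1 = 1
(~x_1 → ~x_2) → (x_2 → x_1) = 1 → 1 = 1
and checking the remaining 24 assignments likewise gives ≥ 1 in every case.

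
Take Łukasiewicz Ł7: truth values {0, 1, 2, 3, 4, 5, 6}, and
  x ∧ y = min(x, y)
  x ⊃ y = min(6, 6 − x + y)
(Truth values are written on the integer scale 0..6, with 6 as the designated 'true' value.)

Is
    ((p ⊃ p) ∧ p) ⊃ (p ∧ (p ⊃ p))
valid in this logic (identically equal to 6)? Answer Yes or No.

p = 0 ↦ 6
p = 1 ↦ 6
p = 2 ↦ 6
p = 3 ↦ 6
p = 4 ↦ 6
p = 5 ↦ 6
p = 6 ↦ 6
Every assignment gives a value ≥ 6.

Yes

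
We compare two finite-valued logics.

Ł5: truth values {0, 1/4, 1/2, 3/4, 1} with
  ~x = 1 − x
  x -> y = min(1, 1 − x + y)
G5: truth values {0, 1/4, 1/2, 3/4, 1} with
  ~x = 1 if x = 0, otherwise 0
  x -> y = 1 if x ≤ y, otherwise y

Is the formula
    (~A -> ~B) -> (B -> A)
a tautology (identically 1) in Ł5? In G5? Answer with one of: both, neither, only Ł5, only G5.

only Ł5

In Ł5: every assignment gives 1 — tautology.
In G5: at A = 1/4, B = 1/2 the value is 1/4 — not a tautology.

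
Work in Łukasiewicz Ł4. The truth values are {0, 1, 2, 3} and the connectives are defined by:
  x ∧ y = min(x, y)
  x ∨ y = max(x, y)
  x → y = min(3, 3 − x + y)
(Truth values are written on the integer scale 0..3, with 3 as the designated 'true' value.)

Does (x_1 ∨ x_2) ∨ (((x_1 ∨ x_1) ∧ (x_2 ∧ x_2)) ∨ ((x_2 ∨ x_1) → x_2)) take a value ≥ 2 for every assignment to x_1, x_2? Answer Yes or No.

x_1 = 0, x_2 = 0 ↦ 3
x_1 = 0, x_2 = 1 ↦ 3
x_1 = 0, x_2 = 2 ↦ 3
x_1 = 0, x_2 = 3 ↦ 3
x_1 = 1, x_2 = 0 ↦ 2
x_1 = 1, x_2 = 1 ↦ 3
x_1 = 1, x_2 = 2 ↦ 3
x_1 = 1, x_2 = 3 ↦ 3
x_1 = 2, x_2 = 0 ↦ 2
x_1 = 2, x_2 = 1 ↦ 2
x_1 = 2, x_2 = 2 ↦ 3
x_1 = 2, x_2 = 3 ↦ 3
x_1 = 3, x_2 = 0 ↦ 3
x_1 = 3, x_2 = 1 ↦ 3
x_1 = 3, x_2 = 2 ↦ 3
x_1 = 3, x_2 = 3 ↦ 3
Every assignment gives a value ≥ 2.

Yes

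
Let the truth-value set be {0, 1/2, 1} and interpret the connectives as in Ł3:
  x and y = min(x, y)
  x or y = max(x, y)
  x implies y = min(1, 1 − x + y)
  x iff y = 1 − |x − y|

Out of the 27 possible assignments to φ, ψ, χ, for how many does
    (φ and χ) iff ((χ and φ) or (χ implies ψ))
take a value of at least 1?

8

value 1: 8 assignments (counts)
value 1/2: 7 assignments
value 0: 12 assignments
So 8 of the 27 assignments meet the threshold.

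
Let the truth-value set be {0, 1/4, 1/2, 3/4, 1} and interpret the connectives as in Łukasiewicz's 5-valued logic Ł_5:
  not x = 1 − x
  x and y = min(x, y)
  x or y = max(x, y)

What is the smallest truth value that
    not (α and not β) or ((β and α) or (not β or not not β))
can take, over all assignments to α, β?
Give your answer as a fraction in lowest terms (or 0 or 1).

Take α = 1/2, β = 1/2:
not β = not 1/2 = 1/2
α and not β = 1/2 and 1/2 = 1/2
not (α and not β) = not 1/2 = 1/2
β and α = 1/2 and 1/2 = 1/2
not β = not 1/2 = 1/2
not β = not 1/2 = 1/2
not not β = not 1/2 = 1/2
not β or not not β = 1/2 or 1/2 = 1/2
(β and α) or (not β or not not β) = 1/2 or 1/2 = 1/2
not (α and not β) or ((β and α) or (not β or not not β)) = 1/2 or 1/2 = 1/2
No assignment yields a value below 1/2, so this is the minimum.

1/2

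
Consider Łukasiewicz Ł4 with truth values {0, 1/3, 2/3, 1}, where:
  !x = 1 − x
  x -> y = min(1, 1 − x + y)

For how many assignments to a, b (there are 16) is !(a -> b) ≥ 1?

1

a = 0, b = 0 ↦ 0  <
a = 0, b = 1/3 ↦ 0  <
a = 0, b = 2/3 ↦ 0  <
a = 0, b = 1 ↦ 0  <
a = 1/3, b = 0 ↦ 1/3  <
a = 1/3, b = 1/3 ↦ 0  <
a = 1/3, b = 2/3 ↦ 0  <
a = 1/3, b = 1 ↦ 0  <
a = 2/3, b = 0 ↦ 2/3  <
a = 2/3, b = 1/3 ↦ 1/3  <
a = 2/3, b = 2/3 ↦ 0  <
a = 2/3, b = 1 ↦ 0  <
a = 1, b = 0 ↦ 1  ≥
a = 1, b = 1/3 ↦ 2/3  <
a = 1, b = 2/3 ↦ 1/3  <
a = 1, b = 1 ↦ 0  <
So 1 of the 16 assignments meets the threshold.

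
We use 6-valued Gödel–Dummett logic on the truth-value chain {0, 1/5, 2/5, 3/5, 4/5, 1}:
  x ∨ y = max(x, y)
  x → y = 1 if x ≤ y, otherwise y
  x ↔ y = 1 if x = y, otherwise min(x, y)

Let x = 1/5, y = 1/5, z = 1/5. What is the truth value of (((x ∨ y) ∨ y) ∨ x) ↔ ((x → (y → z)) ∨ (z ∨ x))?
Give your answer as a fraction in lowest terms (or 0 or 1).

1/5

x ∨ y = 1/5 ∨ 1/5 = 1/5
(x ∨ y) ∨ y = 1/5 ∨ 1/5 = 1/5
((x ∨ y) ∨ y) ∨ x = 1/5 ∨ 1/5 = 1/5
y → z = 1/5 → 1/5 = 1
x → (y → z) = 1/5 → 1 = 1
z ∨ x = 1/5 ∨ 1/5 = 1/5
(x → (y → z)) ∨ (z ∨ x) = 1 ∨ 1/5 = 1
(((x ∨ y) ∨ y) ∨ x) ↔ ((x → (y → z)) ∨ (z ∨ x)) = 1/5 ↔ 1 = 1/5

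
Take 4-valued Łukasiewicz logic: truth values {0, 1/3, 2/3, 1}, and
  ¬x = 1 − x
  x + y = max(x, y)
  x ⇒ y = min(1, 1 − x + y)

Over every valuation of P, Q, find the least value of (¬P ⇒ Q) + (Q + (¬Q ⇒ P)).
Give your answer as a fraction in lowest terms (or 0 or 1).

Take P = 0, Q = 0:
¬P = ¬0 = 1
¬P ⇒ Q = 1 ⇒ 0 = 0
¬Q = ¬0 = 1
¬Q ⇒ P = 1 ⇒ 0 = 0
Q + (¬Q ⇒ P) = 0 + 0 = 0
(¬P ⇒ Q) + (Q + (¬Q ⇒ P)) = 0 + 0 = 0
No assignment yields a value below 0, so this is the minimum.

0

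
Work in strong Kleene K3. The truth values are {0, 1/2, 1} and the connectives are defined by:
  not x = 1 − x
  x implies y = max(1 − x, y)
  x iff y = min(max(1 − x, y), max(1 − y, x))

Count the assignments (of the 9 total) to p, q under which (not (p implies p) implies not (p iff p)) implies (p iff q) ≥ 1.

2

p = 0, q = 0 ↦ 1  ≥
p = 0, q = 1/2 ↦ 1/2  <
p = 0, q = 1 ↦ 0  <
p = 1/2, q = 0 ↦ 1/2  <
p = 1/2, q = 1/2 ↦ 1/2  <
p = 1/2, q = 1 ↦ 1/2  <
p = 1, q = 0 ↦ 0  <
p = 1, q = 1/2 ↦ 1/2  <
p = 1, q = 1 ↦ 1  ≥
So 2 of the 9 assignments meet the threshold.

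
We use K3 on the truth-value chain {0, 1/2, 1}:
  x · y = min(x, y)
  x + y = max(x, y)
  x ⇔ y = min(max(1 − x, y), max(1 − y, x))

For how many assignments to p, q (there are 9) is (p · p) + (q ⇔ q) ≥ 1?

p = 0, q = 0 ↦ 1  ≥
p = 0, q = 1/2 ↦ 1/2  <
p = 0, q = 1 ↦ 1  ≥
p = 1/2, q = 0 ↦ 1  ≥
p = 1/2, q = 1/2 ↦ 1/2  <
p = 1/2, q = 1 ↦ 1  ≥
p = 1, q = 0 ↦ 1  ≥
p = 1, q = 1/2 ↦ 1  ≥
p = 1, q = 1 ↦ 1  ≥
So 7 of the 9 assignments meet the threshold.

7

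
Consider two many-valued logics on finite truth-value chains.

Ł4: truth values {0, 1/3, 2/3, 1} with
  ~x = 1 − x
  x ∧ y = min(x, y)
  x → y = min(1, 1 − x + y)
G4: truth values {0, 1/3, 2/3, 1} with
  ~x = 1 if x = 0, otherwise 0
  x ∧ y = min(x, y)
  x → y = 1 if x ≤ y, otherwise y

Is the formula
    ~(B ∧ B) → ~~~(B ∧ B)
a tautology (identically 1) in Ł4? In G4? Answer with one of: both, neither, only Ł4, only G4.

both

In Ł4: every assignment gives 1 — tautology.
In G4: every assignment gives 1 — tautology.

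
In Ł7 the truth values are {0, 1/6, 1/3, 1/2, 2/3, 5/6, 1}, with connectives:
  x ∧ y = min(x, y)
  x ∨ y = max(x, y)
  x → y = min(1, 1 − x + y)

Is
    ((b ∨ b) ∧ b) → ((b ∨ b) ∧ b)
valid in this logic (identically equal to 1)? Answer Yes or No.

b = 0 ↦ 1
b = 1/6 ↦ 1
b = 1/3 ↦ 1
b = 1/2 ↦ 1
b = 2/3 ↦ 1
b = 5/6 ↦ 1
b = 1 ↦ 1
Every assignment gives a value ≥ 1.

Yes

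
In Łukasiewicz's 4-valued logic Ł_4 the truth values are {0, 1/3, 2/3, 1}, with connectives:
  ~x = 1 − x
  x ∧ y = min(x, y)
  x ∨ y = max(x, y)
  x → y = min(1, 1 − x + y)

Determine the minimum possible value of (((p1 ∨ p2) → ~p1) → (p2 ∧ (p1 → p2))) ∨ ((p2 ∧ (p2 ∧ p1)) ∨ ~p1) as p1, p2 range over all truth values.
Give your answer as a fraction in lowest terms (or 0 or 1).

1/3

Take p1 = 2/3, p2 = 0:
p1 ∨ p2 = 2/3 ∨ 0 = 2/3
~p1 = ~2/3 = 1/3
(p1 ∨ p2) → ~p1 = 2/3 → 1/3 = 2/3
p1 → p2 = 2/3 → 0 = 1/3
p2 ∧ (p1 → p2) = 0 ∧ 1/3 = 0
((p1 ∨ p2) → ~p1) → (p2 ∧ (p1 → p2)) = 2/3 → 0 = 1/3
p2 ∧ p1 = 0 ∧ 2/3 = 0
p2 ∧ (p2 ∧ p1) = 0 ∧ 0 = 0
~p1 = ~2/3 = 1/3
(p2 ∧ (p2 ∧ p1)) ∨ ~p1 = 0 ∨ 1/3 = 1/3
(((p1 ∨ p2) → ~p1) → (p2 ∧ (p1 → p2))) ∨ ((p2 ∧ (p2 ∧ p1)) ∨ ~p1) = 1/3 ∨ 1/3 = 1/3
No assignment yields a value below 1/3, so this is the minimum.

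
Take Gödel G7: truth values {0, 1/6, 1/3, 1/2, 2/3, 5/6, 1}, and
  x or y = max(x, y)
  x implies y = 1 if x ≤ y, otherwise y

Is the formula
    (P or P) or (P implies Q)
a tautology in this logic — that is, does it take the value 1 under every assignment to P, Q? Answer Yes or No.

Counterexample: take P = 1/6, Q = 0.
P or P = 1/6 or 1/6 = 1/6
P implies Q = 1/6 implies 0 = 0
(P or P) or (P implies Q) = 1/6 or 0 = 1/6
This gives 1/6 ≠ 1.

No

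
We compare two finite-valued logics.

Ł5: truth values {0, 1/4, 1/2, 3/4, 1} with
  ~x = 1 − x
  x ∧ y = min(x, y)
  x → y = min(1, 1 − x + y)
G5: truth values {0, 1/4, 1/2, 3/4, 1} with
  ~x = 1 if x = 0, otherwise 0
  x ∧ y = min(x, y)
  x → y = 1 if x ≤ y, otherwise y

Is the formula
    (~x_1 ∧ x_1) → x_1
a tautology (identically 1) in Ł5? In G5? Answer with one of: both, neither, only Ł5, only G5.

In Ł5: every assignment gives 1 — tautology.
In G5: every assignment gives 1 — tautology.

both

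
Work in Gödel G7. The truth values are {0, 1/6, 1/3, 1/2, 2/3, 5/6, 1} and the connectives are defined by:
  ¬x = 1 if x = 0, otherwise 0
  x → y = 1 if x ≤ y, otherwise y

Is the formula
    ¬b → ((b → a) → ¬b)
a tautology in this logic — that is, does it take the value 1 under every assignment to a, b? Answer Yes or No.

Yes

At a = 2/3, b = 1/3, for instance:
¬b = ¬1/3 = 0
b → a = 1/3 → 2/3 = 1
(b → a) → ¬b = 1 → 0 = 0
¬b → ((b → a) → ¬b) = 0 → 0 = 1
and checking the remaining 48 assignments likewise gives ≥ 1 in every case.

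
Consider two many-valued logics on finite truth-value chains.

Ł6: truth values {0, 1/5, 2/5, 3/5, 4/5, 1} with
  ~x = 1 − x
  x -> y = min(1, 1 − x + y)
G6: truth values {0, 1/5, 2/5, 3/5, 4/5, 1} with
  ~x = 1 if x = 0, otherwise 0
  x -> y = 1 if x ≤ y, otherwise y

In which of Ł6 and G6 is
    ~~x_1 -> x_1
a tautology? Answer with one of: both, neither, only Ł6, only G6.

only Ł6

In Ł6: every assignment gives 1 — tautology.
In G6: at x_1 = 1/5 the value is 1/5 — not a tautology.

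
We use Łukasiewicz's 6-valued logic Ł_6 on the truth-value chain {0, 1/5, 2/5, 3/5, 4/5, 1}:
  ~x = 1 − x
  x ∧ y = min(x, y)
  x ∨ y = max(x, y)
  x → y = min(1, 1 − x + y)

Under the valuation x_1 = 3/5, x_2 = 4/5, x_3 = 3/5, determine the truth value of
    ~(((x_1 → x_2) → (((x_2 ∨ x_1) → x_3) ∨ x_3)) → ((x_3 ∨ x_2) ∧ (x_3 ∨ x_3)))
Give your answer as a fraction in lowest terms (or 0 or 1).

x_1 → x_2 = 3/5 → 4/5 = 1
x_2 ∨ x_1 = 4/5 ∨ 3/5 = 4/5
(x_2 ∨ x_1) → x_3 = 4/5 → 3/5 = 4/5
((x_2 ∨ x_1) → x_3) ∨ x_3 = 4/5 ∨ 3/5 = 4/5
(x_1 → x_2) → (((x_2 ∨ x_1) → x_3) ∨ x_3) = 1 → 4/5 = 4/5
x_3 ∨ x_2 = 3/5 ∨ 4/5 = 4/5
x_3 ∨ x_3 = 3/5 ∨ 3/5 = 3/5
(x_3 ∨ x_2) ∧ (x_3 ∨ x_3) = 4/5 ∧ 3/5 = 3/5
((x_1 → x_2) → (((x_2 ∨ x_1) → x_3) ∨ x_3)) → ((x_3 ∨ x_2) ∧ (x_3 ∨ x_3)) = 4/5 → 3/5 = 4/5
~(((x_1 → x_2) → (((x_2 ∨ x_1) → x_3) ∨ x_3)) → ((x_3 ∨ x_2) ∧ (x_3 ∨ x_3))) = ~4/5 = 1/5

1/5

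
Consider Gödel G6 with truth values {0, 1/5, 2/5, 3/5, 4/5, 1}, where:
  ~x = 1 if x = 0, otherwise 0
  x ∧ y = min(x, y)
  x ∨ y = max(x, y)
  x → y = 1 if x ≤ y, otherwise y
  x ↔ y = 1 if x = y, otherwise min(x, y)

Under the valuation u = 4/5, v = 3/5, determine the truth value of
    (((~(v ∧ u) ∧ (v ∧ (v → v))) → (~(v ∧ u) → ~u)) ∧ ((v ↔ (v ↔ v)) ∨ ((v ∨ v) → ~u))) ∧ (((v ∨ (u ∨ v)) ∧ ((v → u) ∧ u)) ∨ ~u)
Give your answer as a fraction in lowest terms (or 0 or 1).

3/5

v ∧ u = 3/5 ∧ 4/5 = 3/5
~(v ∧ u) = ~3/5 = 0
v → v = 3/5 → 3/5 = 1
v ∧ (v → v) = 3/5 ∧ 1 = 3/5
~(v ∧ u) ∧ (v ∧ (v → v)) = 0 ∧ 3/5 = 0
v ∧ u = 3/5 ∧ 4/5 = 3/5
~(v ∧ u) = ~3/5 = 0
~u = ~4/5 = 0
~(v ∧ u) → ~u = 0 → 0 = 1
(~(v ∧ u) ∧ (v ∧ (v → v))) → (~(v ∧ u) → ~u) = 0 → 1 = 1
v ↔ v = 3/5 ↔ 3/5 = 1
v ↔ (v ↔ v) = 3/5 ↔ 1 = 3/5
v ∨ v = 3/5 ∨ 3/5 = 3/5
~u = ~4/5 = 0
(v ∨ v) → ~u = 3/5 → 0 = 0
(v ↔ (v ↔ v)) ∨ ((v ∨ v) → ~u) = 3/5 ∨ 0 = 3/5
((~(v ∧ u) ∧ (v ∧ (v → v))) → (~(v ∧ u) → ~u)) ∧ ((v ↔ (v ↔ v)) ∨ ((v ∨ v) → ~u)) = 1 ∧ 3/5 = 3/5
u ∨ v = 4/5 ∨ 3/5 = 4/5
v ∨ (u ∨ v) = 3/5 ∨ 4/5 = 4/5
v → u = 3/5 → 4/5 = 1
(v → u) ∧ u = 1 ∧ 4/5 = 4/5
(v ∨ (u ∨ v)) ∧ ((v → u) ∧ u) = 4/5 ∧ 4/5 = 4/5
~u = ~4/5 = 0
((v ∨ (u ∨ v)) ∧ ((v → u) ∧ u)) ∨ ~u = 4/5 ∨ 0 = 4/5
(((~(v ∧ u) ∧ (v ∧ (v → v))) → (~(v ∧ u) → ~u)) ∧ ((v ↔ (v ↔ v)) ∨ ((v ∨ v) → ~u))) ∧ (((v ∨ (u ∨ v)) ∧ ((v → u) ∧ u)) ∨ ~u) = 3/5 ∧ 4/5 = 3/5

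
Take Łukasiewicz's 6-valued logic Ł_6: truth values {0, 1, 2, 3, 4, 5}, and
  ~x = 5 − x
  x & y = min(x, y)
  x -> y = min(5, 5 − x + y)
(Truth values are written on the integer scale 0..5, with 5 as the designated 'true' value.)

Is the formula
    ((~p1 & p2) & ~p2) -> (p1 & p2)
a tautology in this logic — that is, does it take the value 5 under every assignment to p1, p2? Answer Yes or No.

Counterexample: take p1 = 0, p2 = 1.
~p1 = ~0 = 5
~p1 & p2 = 5 & 1 = 1
~p2 = ~1 = 4
(~p1 & p2) & ~p2 = 1 & 4 = 1
p1 & p2 = 0 & 1 = 0
((~p1 & p2) & ~p2) -> (p1 & p2) = 1 -> 0 = 4
This gives 4 ≠ 5.

No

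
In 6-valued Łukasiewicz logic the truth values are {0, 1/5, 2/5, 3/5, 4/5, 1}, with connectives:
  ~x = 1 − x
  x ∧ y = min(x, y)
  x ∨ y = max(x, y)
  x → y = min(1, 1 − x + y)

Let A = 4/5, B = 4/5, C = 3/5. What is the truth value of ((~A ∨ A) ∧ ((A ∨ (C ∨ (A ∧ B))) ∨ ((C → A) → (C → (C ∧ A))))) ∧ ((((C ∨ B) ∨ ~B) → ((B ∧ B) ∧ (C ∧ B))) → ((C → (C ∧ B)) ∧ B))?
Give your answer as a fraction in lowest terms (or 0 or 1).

~A = ~4/5 = 1/5
~A ∨ A = 1/5 ∨ 4/5 = 4/5
A ∧ B = 4/5 ∧ 4/5 = 4/5
C ∨ (A ∧ B) = 3/5 ∨ 4/5 = 4/5
A ∨ (C ∨ (A ∧ B)) = 4/5 ∨ 4/5 = 4/5
C → A = 3/5 → 4/5 = 1
C ∧ A = 3/5 ∧ 4/5 = 3/5
C → (C ∧ A) = 3/5 → 3/5 = 1
(C → A) → (C → (C ∧ A)) = 1 → 1 = 1
(A ∨ (C ∨ (A ∧ B))) ∨ ((C → A) → (C → (C ∧ A))) = 4/5 ∨ 1 = 1
(~A ∨ A) ∧ ((A ∨ (C ∨ (A ∧ B))) ∨ ((C → A) → (C → (C ∧ A)))) = 4/5 ∧ 1 = 4/5
C ∨ B = 3/5 ∨ 4/5 = 4/5
~B = ~4/5 = 1/5
(C ∨ B) ∨ ~B = 4/5 ∨ 1/5 = 4/5
B ∧ B = 4/5 ∧ 4/5 = 4/5
C ∧ B = 3/5 ∧ 4/5 = 3/5
(B ∧ B) ∧ (C ∧ B) = 4/5 ∧ 3/5 = 3/5
((C ∨ B) ∨ ~B) → ((B ∧ B) ∧ (C ∧ B)) = 4/5 → 3/5 = 4/5
C ∧ B = 3/5 ∧ 4/5 = 3/5
C → (C ∧ B) = 3/5 → 3/5 = 1
(C → (C ∧ B)) ∧ B = 1 ∧ 4/5 = 4/5
(((C ∨ B) ∨ ~B) → ((B ∧ B) ∧ (C ∧ B))) → ((C → (C ∧ B)) ∧ B) = 4/5 → 4/5 = 1
((~A ∨ A) ∧ ((A ∨ (C ∨ (A ∧ B))) ∨ ((C → A) → (C → (C ∧ A))))) ∧ ((((C ∨ B) ∨ ~B) → ((B ∧ B) ∧ (C ∧ B))) → ((C → (C ∧ B)) ∧ B)) = 4/5 ∧ 1 = 4/5

4/5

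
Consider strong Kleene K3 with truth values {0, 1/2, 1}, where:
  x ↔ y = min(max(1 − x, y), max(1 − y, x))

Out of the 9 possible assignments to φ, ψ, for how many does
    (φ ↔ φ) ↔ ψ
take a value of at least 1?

φ = 0, ψ = 0 ↦ 0  <
φ = 0, ψ = 1/2 ↦ 1/2  <
φ = 0, ψ = 1 ↦ 1  ≥
φ = 1/2, ψ = 0 ↦ 1/2  <
φ = 1/2, ψ = 1/2 ↦ 1/2  <
φ = 1/2, ψ = 1 ↦ 1/2  <
φ = 1, ψ = 0 ↦ 0  <
φ = 1, ψ = 1/2 ↦ 1/2  <
φ = 1, ψ = 1 ↦ 1  ≥
So 2 of the 9 assignments meet the threshold.

2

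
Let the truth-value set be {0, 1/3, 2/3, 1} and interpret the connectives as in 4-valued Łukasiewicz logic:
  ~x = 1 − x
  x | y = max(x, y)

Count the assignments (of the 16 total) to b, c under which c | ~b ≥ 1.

7

b = 0, c = 0 ↦ 1  ≥
b = 0, c = 1/3 ↦ 1  ≥
b = 0, c = 2/3 ↦ 1  ≥
b = 0, c = 1 ↦ 1  ≥
b = 1/3, c = 0 ↦ 2/3  <
b = 1/3, c = 1/3 ↦ 2/3  <
b = 1/3, c = 2/3 ↦ 2/3  <
b = 1/3, c = 1 ↦ 1  ≥
b = 2/3, c = 0 ↦ 1/3  <
b = 2/3, c = 1/3 ↦ 1/3  <
b = 2/3, c = 2/3 ↦ 2/3  <
b = 2/3, c = 1 ↦ 1  ≥
b = 1, c = 0 ↦ 0  <
b = 1, c = 1/3 ↦ 1/3  <
b = 1, c = 2/3 ↦ 2/3  <
b = 1, c = 1 ↦ 1  ≥
So 7 of the 16 assignments meet the threshold.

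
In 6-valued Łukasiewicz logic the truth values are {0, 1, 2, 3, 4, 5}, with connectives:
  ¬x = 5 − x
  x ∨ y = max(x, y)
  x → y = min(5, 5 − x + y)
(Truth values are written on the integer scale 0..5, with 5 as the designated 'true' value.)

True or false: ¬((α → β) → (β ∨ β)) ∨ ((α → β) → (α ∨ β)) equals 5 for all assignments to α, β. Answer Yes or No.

Counterexample: take α = 0, β = 1.
α → β = 0 → 1 = 5
β ∨ β = 1 ∨ 1 = 1
(α → β) → (β ∨ β) = 5 → 1 = 1
¬((α → β) → (β ∨ β)) = ¬1 = 4
α → β = 0 → 1 = 5
α ∨ β = 0 ∨ 1 = 1
(α → β) → (α ∨ β) = 5 → 1 = 1
¬((α → β) → (β ∨ β)) ∨ ((α → β) → (α ∨ β)) = 4 ∨ 1 = 4
This gives 4 ≠ 5.

No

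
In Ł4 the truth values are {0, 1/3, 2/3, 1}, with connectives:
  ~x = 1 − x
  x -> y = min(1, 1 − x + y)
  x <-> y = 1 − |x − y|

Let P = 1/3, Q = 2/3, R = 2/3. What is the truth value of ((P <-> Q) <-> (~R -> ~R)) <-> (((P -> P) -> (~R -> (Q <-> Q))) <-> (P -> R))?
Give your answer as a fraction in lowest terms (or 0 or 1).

P <-> Q = 1/3 <-> 2/3 = 2/3
~R = ~2/3 = 1/3
~R = ~2/3 = 1/3
~R -> ~R = 1/3 -> 1/3 = 1
(P <-> Q) <-> (~R -> ~R) = 2/3 <-> 1 = 2/3
P -> P = 1/3 -> 1/3 = 1
~R = ~2/3 = 1/3
Q <-> Q = 2/3 <-> 2/3 = 1
~R -> (Q <-> Q) = 1/3 -> 1 = 1
(P -> P) -> (~R -> (Q <-> Q)) = 1 -> 1 = 1
P -> R = 1/3 -> 2/3 = 1
((P -> P) -> (~R -> (Q <-> Q))) <-> (P -> R) = 1 <-> 1 = 1
((P <-> Q) <-> (~R -> ~R)) <-> (((P -> P) -> (~R -> (Q <-> Q))) <-> (P -> R)) = 2/3 <-> 1 = 2/3

2/3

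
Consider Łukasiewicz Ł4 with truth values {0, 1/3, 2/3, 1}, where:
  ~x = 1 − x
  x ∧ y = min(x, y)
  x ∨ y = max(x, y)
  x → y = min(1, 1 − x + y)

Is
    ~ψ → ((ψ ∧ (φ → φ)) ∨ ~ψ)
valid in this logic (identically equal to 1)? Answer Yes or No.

φ = 0, ψ = 0 ↦ 1
φ = 0, ψ = 1/3 ↦ 1
φ = 0, ψ = 2/3 ↦ 1
φ = 0, ψ = 1 ↦ 1
φ = 1/3, ψ = 0 ↦ 1
φ = 1/3, ψ = 1/3 ↦ 1
φ = 1/3, ψ = 2/3 ↦ 1
φ = 1/3, ψ = 1 ↦ 1
φ = 2/3, ψ = 0 ↦ 1
φ = 2/3, ψ = 1/3 ↦ 1
φ = 2/3, ψ = 2/3 ↦ 1
φ = 2/3, ψ = 1 ↦ 1
φ = 1, ψ = 0 ↦ 1
φ = 1, ψ = 1/3 ↦ 1
φ = 1, ψ = 2/3 ↦ 1
φ = 1, ψ = 1 ↦ 1
Every assignment gives a value ≥ 1.

Yes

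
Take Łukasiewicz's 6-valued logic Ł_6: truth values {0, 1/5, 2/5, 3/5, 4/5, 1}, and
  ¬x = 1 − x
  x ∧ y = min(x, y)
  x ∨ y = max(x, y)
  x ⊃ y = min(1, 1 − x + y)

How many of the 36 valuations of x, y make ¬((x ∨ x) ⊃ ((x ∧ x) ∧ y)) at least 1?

1

value 1: 1 assignment (counts)
value 4/5: 2 assignments
value 3/5: 3 assignments
value 2/5: 4 assignments
value 1/5: 5 assignments
value 0: 21 assignments
So 1 of the 36 assignments meets the threshold.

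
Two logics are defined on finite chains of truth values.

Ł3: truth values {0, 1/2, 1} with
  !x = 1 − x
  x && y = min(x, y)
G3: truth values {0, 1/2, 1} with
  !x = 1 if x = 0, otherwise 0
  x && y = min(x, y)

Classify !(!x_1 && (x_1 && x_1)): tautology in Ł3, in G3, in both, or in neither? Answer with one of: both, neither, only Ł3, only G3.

In Ł3: at x_1 = 1/2 the value is 1/2 — not a tautology.
In G3: every assignment gives 1 — tautology.

only G3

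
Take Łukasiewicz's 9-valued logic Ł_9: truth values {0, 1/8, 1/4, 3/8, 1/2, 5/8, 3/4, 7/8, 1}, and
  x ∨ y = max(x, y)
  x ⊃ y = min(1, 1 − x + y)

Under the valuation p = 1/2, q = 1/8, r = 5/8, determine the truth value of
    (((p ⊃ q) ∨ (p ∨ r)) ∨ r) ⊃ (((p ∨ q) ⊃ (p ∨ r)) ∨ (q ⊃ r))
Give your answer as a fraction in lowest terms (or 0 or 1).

p ⊃ q = 1/2 ⊃ 1/8 = 5/8
p ∨ r = 1/2 ∨ 5/8 = 5/8
(p ⊃ q) ∨ (p ∨ r) = 5/8 ∨ 5/8 = 5/8
((p ⊃ q) ∨ (p ∨ r)) ∨ r = 5/8 ∨ 5/8 = 5/8
p ∨ q = 1/2 ∨ 1/8 = 1/2
p ∨ r = 1/2 ∨ 5/8 = 5/8
(p ∨ q) ⊃ (p ∨ r) = 1/2 ⊃ 5/8 = 1
q ⊃ r = 1/8 ⊃ 5/8 = 1
((p ∨ q) ⊃ (p ∨ r)) ∨ (q ⊃ r) = 1 ∨ 1 = 1
(((p ⊃ q) ∨ (p ∨ r)) ∨ r) ⊃ (((p ∨ q) ⊃ (p ∨ r)) ∨ (q ⊃ r)) = 5/8 ⊃ 1 = 1

1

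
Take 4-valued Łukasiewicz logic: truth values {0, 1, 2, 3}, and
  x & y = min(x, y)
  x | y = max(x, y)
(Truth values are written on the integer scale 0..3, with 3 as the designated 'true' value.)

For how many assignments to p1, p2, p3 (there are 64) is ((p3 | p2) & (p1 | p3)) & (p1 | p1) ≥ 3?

7

value 3: 7 assignments (counts)
value 2: 17 assignments
value 1: 21 assignments
value 0: 19 assignments
So 7 of the 64 assignments meet the threshold.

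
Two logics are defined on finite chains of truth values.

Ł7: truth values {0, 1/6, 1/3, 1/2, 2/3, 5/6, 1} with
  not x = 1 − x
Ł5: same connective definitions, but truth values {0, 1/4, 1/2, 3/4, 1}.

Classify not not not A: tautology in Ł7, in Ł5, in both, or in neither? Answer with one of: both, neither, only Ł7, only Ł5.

neither

In Ł7: at A = 1/6 the value is 5/6 — not a tautology.
In Ł5: at A = 1/4 the value is 3/4 — not a tautology.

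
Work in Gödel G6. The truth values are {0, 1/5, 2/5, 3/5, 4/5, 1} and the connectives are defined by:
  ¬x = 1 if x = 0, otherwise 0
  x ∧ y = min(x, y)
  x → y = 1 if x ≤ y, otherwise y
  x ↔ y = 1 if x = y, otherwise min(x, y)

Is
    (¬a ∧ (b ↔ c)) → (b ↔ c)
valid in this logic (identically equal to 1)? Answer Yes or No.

Yes

At a = 2/5, b = 1/5, c = 3/5, for instance:
¬a = ¬2/5 = 0
b ↔ c = 1/5 ↔ 3/5 = 1/5
¬a ∧ (b ↔ c) = 0 ∧ 1/5 = 0
(¬a ∧ (b ↔ c)) → (b ↔ c) = 0 → 1/5 = 1
and checking the remaining 215 assignments likewise gives ≥ 1 in every case.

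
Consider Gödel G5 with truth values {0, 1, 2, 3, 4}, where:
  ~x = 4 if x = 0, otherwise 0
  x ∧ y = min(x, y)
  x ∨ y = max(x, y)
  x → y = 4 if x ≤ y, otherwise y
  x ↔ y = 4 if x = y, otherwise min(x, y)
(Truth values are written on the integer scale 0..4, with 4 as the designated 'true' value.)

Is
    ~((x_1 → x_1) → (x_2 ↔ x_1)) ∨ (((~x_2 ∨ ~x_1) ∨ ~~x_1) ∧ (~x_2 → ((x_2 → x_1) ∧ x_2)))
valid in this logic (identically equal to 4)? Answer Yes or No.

No

Counterexample: take x_1 = 0, x_2 = 0.
x_1 → x_1 = 0 → 0 = 4
x_2 ↔ x_1 = 0 ↔ 0 = 4
(x_1 → x_1) → (x_2 ↔ x_1) = 4 → 4 = 4
~((x_1 → x_1) → (x_2 ↔ x_1)) = ~4 = 0
~x_2 = ~0 = 4
~x_1 = ~0 = 4
~x_2 ∨ ~x_1 = 4 ∨ 4 = 4
~x_1 = ~0 = 4
~~x_1 = ~4 = 0
(~x_2 ∨ ~x_1) ∨ ~~x_1 = 4 ∨ 0 = 4
~x_2 = ~0 = 4
x_2 → x_1 = 0 → 0 = 4
(x_2 → x_1) ∧ x_2 = 4 ∧ 0 = 0
~x_2 → ((x_2 → x_1) ∧ x_2) = 4 → 0 = 0
((~x_2 ∨ ~x_1) ∨ ~~x_1) ∧ (~x_2 → ((x_2 → x_1) ∧ x_2)) = 4 ∧ 0 = 0
~((x_1 → x_1) → (x_2 ↔ x_1)) ∨ (((~x_2 ∨ ~x_1) ∨ ~~x_1) ∧ (~x_2 → ((x_2 → x_1) ∧ x_2))) = 0 ∨ 0 = 0
This gives 0 ≠ 4.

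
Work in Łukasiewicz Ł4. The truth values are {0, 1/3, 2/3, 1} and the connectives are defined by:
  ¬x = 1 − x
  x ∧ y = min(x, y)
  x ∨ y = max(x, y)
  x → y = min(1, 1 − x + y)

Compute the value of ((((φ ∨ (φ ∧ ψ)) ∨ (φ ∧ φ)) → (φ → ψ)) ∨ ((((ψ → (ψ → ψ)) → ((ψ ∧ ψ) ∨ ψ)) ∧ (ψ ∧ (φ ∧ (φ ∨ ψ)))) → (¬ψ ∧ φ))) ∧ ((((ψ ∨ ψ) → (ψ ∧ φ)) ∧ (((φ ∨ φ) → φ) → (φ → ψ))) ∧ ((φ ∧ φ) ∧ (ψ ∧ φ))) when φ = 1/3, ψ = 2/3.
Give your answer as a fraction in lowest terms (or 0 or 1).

φ ∧ ψ = 1/3 ∧ 2/3 = 1/3
φ ∨ (φ ∧ ψ) = 1/3 ∨ 1/3 = 1/3
φ ∧ φ = 1/3 ∧ 1/3 = 1/3
(φ ∨ (φ ∧ ψ)) ∨ (φ ∧ φ) = 1/3 ∨ 1/3 = 1/3
φ → ψ = 1/3 → 2/3 = 1
((φ ∨ (φ ∧ ψ)) ∨ (φ ∧ φ)) → (φ → ψ) = 1/3 → 1 = 1
ψ → ψ = 2/3 → 2/3 = 1
ψ → (ψ → ψ) = 2/3 → 1 = 1
ψ ∧ ψ = 2/3 ∧ 2/3 = 2/3
(ψ ∧ ψ) ∨ ψ = 2/3 ∨ 2/3 = 2/3
(ψ → (ψ → ψ)) → ((ψ ∧ ψ) ∨ ψ) = 1 → 2/3 = 2/3
φ ∨ ψ = 1/3 ∨ 2/3 = 2/3
φ ∧ (φ ∨ ψ) = 1/3 ∧ 2/3 = 1/3
ψ ∧ (φ ∧ (φ ∨ ψ)) = 2/3 ∧ 1/3 = 1/3
((ψ → (ψ → ψ)) → ((ψ ∧ ψ) ∨ ψ)) ∧ (ψ ∧ (φ ∧ (φ ∨ ψ))) = 2/3 ∧ 1/3 = 1/3
¬ψ = ¬2/3 = 1/3
¬ψ ∧ φ = 1/3 ∧ 1/3 = 1/3
(((ψ → (ψ → ψ)) → ((ψ ∧ ψ) ∨ ψ)) ∧ (ψ ∧ (φ ∧ (φ ∨ ψ)))) → (¬ψ ∧ φ) = 1/3 → 1/3 = 1
(((φ ∨ (φ ∧ ψ)) ∨ (φ ∧ φ)) → (φ → ψ)) ∨ ((((ψ → (ψ → ψ)) → ((ψ ∧ ψ) ∨ ψ)) ∧ (ψ ∧ (φ ∧ (φ ∨ ψ)))) → (¬ψ ∧ φ)) = 1 ∨ 1 = 1
ψ ∨ ψ = 2/3 ∨ 2/3 = 2/3
ψ ∧ φ = 2/3 ∧ 1/3 = 1/3
(ψ ∨ ψ) → (ψ ∧ φ) = 2/3 → 1/3 = 2/3
φ ∨ φ = 1/3 ∨ 1/3 = 1/3
(φ ∨ φ) → φ = 1/3 → 1/3 = 1
φ → ψ = 1/3 → 2/3 = 1
((φ ∨ φ) → φ) → (φ → ψ) = 1 → 1 = 1
((ψ ∨ ψ) → (ψ ∧ φ)) ∧ (((φ ∨ φ) → φ) → (φ → ψ)) = 2/3 ∧ 1 = 2/3
φ ∧ φ = 1/3 ∧ 1/3 = 1/3
ψ ∧ φ = 2/3 ∧ 1/3 = 1/3
(φ ∧ φ) ∧ (ψ ∧ φ) = 1/3 ∧ 1/3 = 1/3
(((ψ ∨ ψ) → (ψ ∧ φ)) ∧ (((φ ∨ φ) → φ) → (φ → ψ))) ∧ ((φ ∧ φ) ∧ (ψ ∧ φ)) = 2/3 ∧ 1/3 = 1/3
((((φ ∨ (φ ∧ ψ)) ∨ (φ ∧ φ)) → (φ → ψ)) ∨ ((((ψ → (ψ → ψ)) → ((ψ ∧ ψ) ∨ ψ)) ∧ (ψ ∧ (φ ∧ (φ ∨ ψ)))) → (¬ψ ∧ φ))) ∧ ((((ψ ∨ ψ) → (ψ ∧ φ)) ∧ (((φ ∨ φ) → φ) → (φ → ψ))) ∧ ((φ ∧ φ) ∧ (ψ ∧ φ))) = 1 ∧ 1/3 = 1/3

1/3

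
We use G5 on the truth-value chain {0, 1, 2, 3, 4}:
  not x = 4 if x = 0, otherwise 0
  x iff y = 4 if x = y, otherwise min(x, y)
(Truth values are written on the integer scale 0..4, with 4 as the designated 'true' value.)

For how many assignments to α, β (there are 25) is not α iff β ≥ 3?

value 4: 5 assignments (counts)
value 3: 1 assignment (counts)
value 2: 1 assignment
value 1: 1 assignment
value 0: 17 assignments
So 6 of the 25 assignments meet the threshold.

6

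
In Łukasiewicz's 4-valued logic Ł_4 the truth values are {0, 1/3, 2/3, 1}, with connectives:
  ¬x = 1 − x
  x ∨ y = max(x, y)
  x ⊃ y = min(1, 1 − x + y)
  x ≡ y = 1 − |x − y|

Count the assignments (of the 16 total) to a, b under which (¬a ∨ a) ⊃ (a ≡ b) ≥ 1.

8

a = 0, b = 0 ↦ 1  ≥
a = 0, b = 1/3 ↦ 2/3  <
a = 0, b = 2/3 ↦ 1/3  <
a = 0, b = 1 ↦ 0  <
a = 1/3, b = 0 ↦ 1  ≥
a = 1/3, b = 1/3 ↦ 1  ≥
a = 1/3, b = 2/3 ↦ 1  ≥
a = 1/3, b = 1 ↦ 2/3  <
a = 2/3, b = 0 ↦ 2/3  <
a = 2/3, b = 1/3 ↦ 1  ≥
a = 2/3, b = 2/3 ↦ 1  ≥
a = 2/3, b = 1 ↦ 1  ≥
a = 1, b = 0 ↦ 0  <
a = 1, b = 1/3 ↦ 1/3  <
a = 1, b = 2/3 ↦ 2/3  <
a = 1, b = 1 ↦ 1  ≥
So 8 of the 16 assignments meet the threshold.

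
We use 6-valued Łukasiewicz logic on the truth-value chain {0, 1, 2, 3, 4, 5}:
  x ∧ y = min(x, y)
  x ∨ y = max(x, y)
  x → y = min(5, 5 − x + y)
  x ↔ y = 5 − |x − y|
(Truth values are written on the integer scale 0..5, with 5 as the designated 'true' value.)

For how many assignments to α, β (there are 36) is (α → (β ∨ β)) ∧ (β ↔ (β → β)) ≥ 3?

18

value 5: 6 assignments (counts)
value 4: 6 assignments (counts)
value 3: 6 assignments (counts)
value 2: 6 assignments
value 1: 6 assignments
value 0: 6 assignments
So 18 of the 36 assignments meet the threshold.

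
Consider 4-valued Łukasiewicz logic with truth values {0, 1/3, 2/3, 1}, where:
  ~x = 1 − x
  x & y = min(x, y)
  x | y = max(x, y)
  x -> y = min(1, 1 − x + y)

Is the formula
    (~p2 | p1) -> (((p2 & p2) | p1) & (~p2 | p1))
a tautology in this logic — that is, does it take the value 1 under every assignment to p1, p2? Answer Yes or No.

Counterexample: take p1 = 0, p2 = 0.
~p2 = ~0 = 1
~p2 | p1 = 1 | 0 = 1
p2 & p2 = 0 & 0 = 0
(p2 & p2) | p1 = 0 | 0 = 0
~p2 = ~0 = 1
~p2 | p1 = 1 | 0 = 1
((p2 & p2) | p1) & (~p2 | p1) = 0 & 1 = 0
(~p2 | p1) -> (((p2 & p2) | p1) & (~p2 | p1)) = 1 -> 0 = 0
This gives 0 ≠ 1.

No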